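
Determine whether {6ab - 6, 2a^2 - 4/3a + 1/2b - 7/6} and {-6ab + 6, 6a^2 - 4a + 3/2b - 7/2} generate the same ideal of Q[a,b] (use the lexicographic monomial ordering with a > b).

Yes, the ideals are equal.

Equality of ideals is decidable: compute both reduced Gröbner bases (unique for the ordering) and check whether they agree.
Buchberger on the first generating set:
f_1 = 6ab - 6, LT = ab.
f_2 = 2a^2 - 4/3a + 1/2b - 7/6, LT = a^2.

S(f_1,f_2): lcm = a^2b. S = 2/3ab - a - 1/4b^2 + 7/12b.
  leading term ab: subtract (1/9)·f_1 from 2/3ab - a - 1/4b^2 + 7/12b → -a - 1/4b^2 + 7/12b + 2/3
  leading term a: no divisor's leading term divides it; move -a to the remainder.
  leading term b^2: no divisor's leading term divides it; move -1/4b^2 to the remainder.
  leading term b: no divisor's leading term divides it; move 7/12b to the remainder.
  leading term 1: no divisor's leading term divides it; move 2/3 to the remainder.
  remainder -a - 1/4b^2 + 7/12b + 2/3 ≠ 0; add g_3 = -a - 1/4b^2 + 7/12b + 2/3 to the basis.

S(f_1,g_3): lcm = ab. S = -1/4b^3 + 7/12b^2 + 2/3b - 1.
  leading term b^3: no divisor's leading term divides it; move -1/4b^3 to the remainder.
  leading term b^2: no divisor's leading term divides it; move 7/12b^2 to the remainder.
  leading term b: no divisor's leading term divides it; move 2/3b to the remainder.
  leading term 1: no divisor's leading term divides it; move -1 to the remainder.
  remainder -1/4b^3 + 7/12b^2 + 2/3b - 1 ≠ 0; add g_4 = -1/4b^3 + 7/12b^2 + 2/3b - 1 to the basis.

The other S-polynomials (S(f_2,g_3), S(f_1,g_4), S(f_2,g_4), S(g_3,g_4)) all reduce to 0 modulo the current basis, so we have a Gröbner basis.
Inter-reduce: drop elements whose leading term is divisible by another's, tail-reduce, and make monic.
Reduced Gröbner basis: {a + 1/4b^2 - 7/12b - 2/3, b^3 - 7/3b^2 - 8/3b + 4}.

Buchberger on the second generating set:
h_1 = -6ab + 6, LT = ab.
h_2 = 6a^2 - 4a + 3/2b - 7/2, LT = a^2.

S(h_1,h_2): lcm = a^2b. S = 2/3ab - a - 1/4b^2 + 7/12b.
  leading term ab: subtract (-1/9)·h_1 from 2/3ab - a - 1/4b^2 + 7/12b → -a - 1/4b^2 + 7/12b + 2/3
  leading term a: no divisor's leading term divides it; move -a to the remainder.
  leading term b^2: no divisor's leading term divides it; move -1/4b^2 to the remainder.
  leading term b: no divisor's leading term divides it; move 7/12b to the remainder.
  leading term 1: no divisor's leading term divides it; move 2/3 to the remainder.
  remainder -a - 1/4b^2 + 7/12b + 2/3 ≠ 0; add k_3 = -a - 1/4b^2 + 7/12b + 2/3 to the basis.

S(h_1,k_3): lcm = ab. S = -1/4b^3 + 7/12b^2 + 2/3b - 1.
  leading term b^3: no divisor's leading term divides it; move -1/4b^3 to the remainder.
  leading term b^2: no divisor's leading term divides it; move 7/12b^2 to the remainder.
  leading term b: no divisor's leading term divides it; move 2/3b to the remainder.
  leading term 1: no divisor's leading term divides it; move -1 to the remainder.
  remainder -1/4b^3 + 7/12b^2 + 2/3b - 1 ≠ 0; add k_4 = -1/4b^3 + 7/12b^2 + 2/3b - 1 to the basis.

The other S-polynomials (S(h_2,k_3), S(h_1,k_4), S(h_2,k_4), S(k_3,k_4)) all reduce to 0 modulo the current basis, so we have a Gröbner basis.
Inter-reduce: drop elements whose leading term is divisible by another's, tail-reduce, and make monic.
Reduced Gröbner basis: {a + 1/4b^2 - 7/12b - 2/3, b^3 - 7/3b^2 - 8/3b + 4}.

Same reduced basis, so the two generating sets span the same ideal.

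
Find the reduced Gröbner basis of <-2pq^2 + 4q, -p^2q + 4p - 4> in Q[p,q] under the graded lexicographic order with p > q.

G = {q^2 - q, p - q - 1}

f_1 = -2pq^2 + 4q, LT = pq^2.
f_2 = -p^2q + 4p - 4, LT = p^2q.

S(f_1,f_2): lcm = p^2q^2. S = 2pq - 4q.
  leading term pq: no divisor's leading term divides it; move 2pq to the remainder.
  leading term q: no divisor's leading term divides it; move -4q to the remainder.
  remainder 2pq - 4q ≠ 0; add g_3 = 2pq - 4q to the basis.

S(f_1,g_3): lcm = pq^2. S = 2q^2 - 2q.
  leading term q^2: no divisor's leading term divides it; move 2q^2 to the remainder.
  leading term q: no divisor's leading term divides it; move -2q to the remainder.
  remainder 2q^2 - 2q ≠ 0; add g_4 = 2q^2 - 2q to the basis.

S(f_2,g_3): lcm = p^2q. S = 2pq - 4p + 4.
  leading term pq: subtract (1)·g_3 from 2pq - 4p + 4 → -4p + 4q + 4
  leading term p: no divisor's leading term divides it; move -4p to the remainder.
  leading term q: no divisor's leading term divides it; move 4q to the remainder.
  leading term 1: no divisor's leading term divides it; move 4 to the remainder.
  remainder -4p + 4q + 4 ≠ 0; add g_5 = -4p + 4q + 4 to the basis.

The other S-polynomials (S(f_1,g_4), S(f_2,g_4), S(g_3,g_4), S(f_1,g_5), S(f_2,g_5), S(g_3,g_5), S(g_4,g_5)) all reduce to 0 modulo the current basis, so we have a Gröbner basis.
Inter-reduce: drop elements whose leading term is divisible by another's, tail-reduce, and make monic.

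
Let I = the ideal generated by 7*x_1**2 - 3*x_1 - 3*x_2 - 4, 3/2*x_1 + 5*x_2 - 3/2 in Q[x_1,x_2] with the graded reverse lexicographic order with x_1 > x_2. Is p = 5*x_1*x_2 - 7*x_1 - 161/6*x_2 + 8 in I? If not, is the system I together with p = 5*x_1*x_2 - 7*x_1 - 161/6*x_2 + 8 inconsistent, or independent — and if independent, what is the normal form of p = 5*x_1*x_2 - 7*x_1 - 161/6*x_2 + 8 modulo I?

Adjoining 5*x_1*x_2 - 7*x_1 - 161/6*x_2 + 8 makes the ideal the whole ring: the system is inconsistent.

First compute the reduced Gröbner basis of I by Buchberger's algorithm.
f_1 = 7*x_1**2 - 3*x_1 - 3*x_2 - 4, LT = x_1**2.
f_2 = 3/2*x_1 + 5*x_2 - 3/2, LT = x_1.

S(f_1,f_2): lcm = x_1**2. S = -10/3*x_1*x_2 + 4/7*x_1 - 3/7*x_2 - 4/7.
  leading term x_1*x_2: subtract (-20/9*x_2)·f_2 from -10/3*x_1*x_2 + 4/7*x_1 - 3/7*x_2 - 4/7 → 100/9*x_2**2 + 4/7*x_1 - 79/21*x_2 - 4/7
  leading term x_2**2: no divisor's leading term divides it; move 100/9*x_2**2 to the remainder.
  leading term x_1: subtract (8/21)·f_2 from 4/7*x_1 - 79/21*x_2 - 4/7 → -17/3*x_2
  leading term x_2: no divisor's leading term divides it; move -17/3*x_2 to the remainder.
  remainder 100/9*x_2**2 - 17/3*x_2 ≠ 0; add h_3 = 100/9*x_2**2 - 17/3*x_2 to the basis.

S(f_1,h_3): leading monomials are coprime, so the S-polynomial reduces to 0 (Buchberger's first criterion).
S(f_2,h_3): leading monomials are coprime, so the S-polynomial reduces to 0 (Buchberger's first criterion).
Every S-polynomial of the final basis reduces to 0, so we have a Gröbner basis.
Inter-reduce: drop elements whose leading term is divisible by another's, tail-reduce, and make monic.
Reduced Gröbner basis: {x_2**2 - 51/100*x_2, x_1 + 10/3*x_2 - 1}.
Label its elements g_1 = x_2**2 - 51/100*x_2, g_2 = x_1 + 10/3*x_2 - 1.

Reduce p = 5*x_1*x_2 - 7*x_1 - 161/6*x_2 + 8 modulo G:
  leading term x_1*x_2: subtract (5*x_2)·g_2 from 5*x_1*x_2 - 7*x_1 - 161/6*x_2 + 8 → -50/3*x_2**2 - 7*x_1 - 131/6*x_2 + 8
  leading term x_2**2: subtract (-50/3)·g_1 from -50/3*x_2**2 - 7*x_1 - 131/6*x_2 + 8 → -7*x_1 - 91/3*x_2 + 8
  leading term x_1: subtract (-7)·g_2 from -7*x_1 - 91/3*x_2 + 8 → -7*x_2 + 1
  leading term x_2: no divisor's leading term divides it; move -7*x_2 to the remainder.
  leading term 1: no divisor's leading term divides it; move 1 to the remainder.
  normal form = -7*x_2 + 1.
The normal form is nonzero, so p ∉ I. Since p minus its normal form lies in I, I + (p) = I + (r) where r = -7*x_2 + 1; decide whether this ideal is the whole ring.
Run Buchberger on G together with r (pairs among the g_i already reduce to 0 since G is a Gröbner basis):
g_1 = x_2**2 - 51/100*x_2, LT = x_2**2.
g_2 = x_1 + 10/3*x_2 - 1, LT = x_1.
r = -7*x_2 + 1, LT = x_2.

S(g_1,g_2): leading monomials are coprime, so the S-polynomial reduces to 0 (Buchberger's first criterion).
S(g_1,r): lcm = x_2**2. S = -257/700*x_2.
  leading term x_2: subtract (257/4900)·r from -257/700*x_2 → -257/4900
  leading term 1: no divisor's leading term divides it; move -257/4900 to the remainder.
  remainder -257/4900 ≠ 0; add m_4 = -257/4900 to the basis.

S(g_2,r): leading monomials are coprime, so the S-polynomial reduces to 0 (Buchberger's first criterion).
S(g_1,m_4): leading monomials are coprime, so the S-polynomial reduces to 0 (Buchberger's first criterion).
S(g_2,m_4): leading monomials are coprime, so the S-polynomial reduces to 0 (Buchberger's first criterion).
S(r,m_4): leading monomials are coprime, so the S-polynomial reduces to 0 (Buchberger's first criterion).
Every S-polynomial of the final basis reduces to 0, so we have a Gröbner basis.
Inter-reduce: drop elements whose leading term is divisible by another's, tail-reduce, and make monic.
Reduced Gröbner basis: {1}.
The reduced Gröbner basis of I + (p) is {1}: the ideal is the whole ring, so the enlarged system has no common solution — adjoining p is inconsistent.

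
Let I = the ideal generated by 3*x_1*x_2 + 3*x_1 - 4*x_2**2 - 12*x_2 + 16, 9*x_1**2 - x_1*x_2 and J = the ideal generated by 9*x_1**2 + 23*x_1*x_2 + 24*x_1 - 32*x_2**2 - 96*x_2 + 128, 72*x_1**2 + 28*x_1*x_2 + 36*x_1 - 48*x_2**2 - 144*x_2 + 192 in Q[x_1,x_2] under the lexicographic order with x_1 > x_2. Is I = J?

Yes, the ideals are equal.

Two ideals are equal iff their reduced Gröbner bases coincide (the reduced basis is unique for a fixed ordering).
Buchberger on the first generating set:
f_1 = 3*x_1*x_2 + 3*x_1 - 4*x_2**2 - 12*x_2 + 16, LT = x_1*x_2.
f_2 = 9*x_1**2 - x_1*x_2, LT = x_1**2.

S(f_1,f_2): lcm = x_1**2*x_2. S = x_1**2 - 11/9*x_1*x_2**2 - 4*x_1*x_2 + 16/3*x_1.
  reduce S modulo (f_1, f_2):
  remainder 8*x_1 - 44/27*x_2**3 - 76/9*x_2**2 - 112/27*x_2 + 128/9 ≠ 0; add g_3 = 8*x_1 - 44/27*x_2**3 - 76/9*x_2**2 - 112/27*x_2 + 128/9 to the basis.

S(f_1,g_3): lcm = x_1*x_2. S = x_1 + 11/54*x_2**4 + 19/18*x_2**3 - 22/27*x_2**2 - 52/9*x_2 + 16/3.
  reduce S modulo (f_1, f_2, g_3):
  remainder 11/54*x_2**4 + 34/27*x_2**3 + 13/54*x_2**2 - 142/27*x_2 + 32/9 ≠ 0; add g_4 = 11/54*x_2**4 + 34/27*x_2**3 + 13/54*x_2**2 - 142/27*x_2 + 32/9 to the basis.

The other S-polynomials (S(f_2,g_3), S(f_1,g_4), S(f_2,g_4), S(g_3,g_4)) all reduce to 0 modulo the current basis, so we have a Gröbner basis.
Inter-reduce: drop elements whose leading term is divisible by another's, tail-reduce, and make monic.
Reduced Gröbner basis: {x_1 - 11/54*x_2**3 - 19/18*x_2**2 - 14/27*x_2 + 16/9, x_2**4 + 68/11*x_2**3 + 13/11*x_2**2 - 284/11*x_2 + 192/11}.

Buchberger on the second generating set:
h_1 = 9*x_1**2 + 23*x_1*x_2 + 24*x_1 - 32*x_2**2 - 96*x_2 + 128, LT = x_1**2.
h_2 = 72*x_1**2 + 28*x_1*x_2 + 36*x_1 - 48*x_2**2 - 144*x_2 + 192, LT = x_1**2.

S(h_1,h_2): lcm = x_1**2. S = 13/6*x_1*x_2 + 13/6*x_1 - 26/9*x_2**2 - 26/3*x_2 + 104/9.
  reduce S modulo (h_1, h_2):
  remainder 13/6*x_1*x_2 + 13/6*x_1 - 26/9*x_2**2 - 26/3*x_2 + 104/9 ≠ 0; add k_3 = 13/6*x_1*x_2 + 13/6*x_1 - 26/9*x_2**2 - 26/3*x_2 + 104/9 to the basis.

S(h_1,k_3): lcm = x_1**2*x_2. S = -x_1**2 + 35/9*x_1*x_2**2 + 20/3*x_1*x_2 - 16/3*x_1 - 32/9*x_2**3 - 32/3*x_2**2 + 128/9*x_2.
  reduce S modulo (h_1, h_2, k_3):
  remainder -8*x_1 + 44/27*x_2**3 + 76/9*x_2**2 + 112/27*x_2 - 128/9 ≠ 0; add k_4 = -8*x_1 + 44/27*x_2**3 + 76/9*x_2**2 + 112/27*x_2 - 128/9 to the basis.

S(h_1,k_4): lcm = x_1**2. S = 11/54*x_1*x_2**3 + 19/18*x_1*x_2**2 + 83/27*x_1*x_2 + 8/9*x_1 - 32/9*x_2**2 - 32/3*x_2 + 128/9.
  reduce S modulo (h_1, h_2, k_3, k_4):
  remainder 22/81*x_2**4 + 136/81*x_2**3 + 26/81*x_2**2 - 568/81*x_2 + 128/27 ≠ 0; add k_5 = 22/81*x_2**4 + 136/81*x_2**3 + 26/81*x_2**2 - 568/81*x_2 + 128/27 to the basis.

The other S-polynomials (S(h_2,k_3), S(h_2,k_4), S(k_3,k_4), S(h_1,k_5), S(h_2,k_5), S(k_3,k_5), S(k_4,k_5)) all reduce to 0 modulo the current basis, so we have a Gröbner basis.
Inter-reduce: drop elements whose leading term is divisible by another's, tail-reduce, and make monic.
Reduced Gröbner basis: {x_1 - 11/54*x_2**3 - 19/18*x_2**2 - 14/27*x_2 + 16/9, x_2**4 + 68/11*x_2**3 + 13/11*x_2**2 - 284/11*x_2 + 192/11}.

These coincide, so the ideals are equal.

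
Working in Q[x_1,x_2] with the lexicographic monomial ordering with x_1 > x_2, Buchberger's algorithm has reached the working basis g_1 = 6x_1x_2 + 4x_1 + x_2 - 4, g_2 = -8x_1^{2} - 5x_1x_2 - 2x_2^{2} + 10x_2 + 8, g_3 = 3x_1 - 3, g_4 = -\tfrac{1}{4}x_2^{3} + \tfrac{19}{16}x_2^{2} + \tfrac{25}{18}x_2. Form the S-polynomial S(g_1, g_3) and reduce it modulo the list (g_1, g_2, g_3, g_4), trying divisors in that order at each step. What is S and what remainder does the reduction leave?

lcm(LM(g_1), LM(g_3)) = x_1x_2.
S = (lcm/LT(g_1))·g_1 − (lcm/LT(g_3))·g_3 = \tfrac{2}{3}x_1 + \tfrac{7}{6}x_2 - \tfrac{2}{3}.
Reduce S modulo (g_1, g_2, g_3, g_4) in that order:
  leading term x_1: subtract (\tfrac{2}{9})·g_3 from \tfrac{2}{3}x_1 + \tfrac{7}{6}x_2 - \tfrac{2}{3} → \tfrac{7}{6}x_2
  leading term x_2: no divisor's leading term divides it; move \tfrac{7}{6}x_2 to the remainder.
The remainder \tfrac{7}{6}x_2 is nonzero, so it would be added as the next basis element.

S(g_1, g_3) = \tfrac{2}{3}x_1 + \tfrac{7}{6}x_2 - \tfrac{2}{3}; remainder on division = \tfrac{7}{6}x_2.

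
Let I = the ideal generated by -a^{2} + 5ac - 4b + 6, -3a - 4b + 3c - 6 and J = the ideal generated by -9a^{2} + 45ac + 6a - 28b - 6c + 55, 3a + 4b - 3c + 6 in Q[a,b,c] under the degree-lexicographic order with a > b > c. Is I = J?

Two ideals are equal iff their reduced Gröbner bases coincide (the reduced basis is unique for a fixed ordering).
Buchberger on the first generating set:
f_1 = -a^{2} + 5ac - 4b + 6, LT = a^{2}.
f_2 = -3a - 4b + 3c - 6, LT = a.

S(f_1,f_2): lcm = a^{2}. S = -\tfrac{4}{3}ab - 4ac - 2a + 4b - 6.
  leading term ab: subtract (\tfrac{4}{9}b)·f_2 from -\tfrac{4}{3}ab - 4ac - 2a + 4b - 6 → -4ac + \tfrac{16}{9}b^{2} - \tfrac{4}{3}bc - 2a + \tfrac{20}{3}b - 6
  leading term ac: subtract (\tfrac{4}{3}c)·f_2 from -4ac + \tfrac{16}{9}b^{2} - \tfrac{4}{3}bc - 2a + \tfrac{20}{3}b - 6 → \tfrac{16}{9}b^{2} + 4bc - 4c^{2} - 2a + \tfrac{20}{3}b + 8c - 6
  leading term b^{2}: no divisor's leading term divides it; move \tfrac{16}{9}b^{2} to the remainder.
  leading term bc: no divisor's leading term divides it; move 4bc to the remainder.
  leading term c^{2}: no divisor's leading term divides it; move -4c^{2} to the remainder.
  leading term a: subtract (\tfrac{2}{3})·f_2 from -2a + \tfrac{20}{3}b + 8c - 6 → \tfrac{28}{3}b + 6c - 2
  leading term b: no divisor's leading term divides it; move \tfrac{28}{3}b to the remainder.
  leading term c: no divisor's leading term divides it; move 6c to the remainder.
  leading term 1: no divisor's leading term divides it; move -2 to the remainder.
  remainder \tfrac{16}{9}b^{2} + 4bc - 4c^{2} + \tfrac{28}{3}b + 6c - 2 ≠ 0; add g_3 = \tfrac{16}{9}b^{2} + 4bc - 4c^{2} + \tfrac{28}{3}b + 6c - 2 to the basis.

S(f_1,g_3): leading monomials are coprime, so the S-polynomial reduces to 0 (Buchberger's first criterion).
S(f_2,g_3): leading monomials are coprime, so the S-polynomial reduces to 0 (Buchberger's first criterion).
Every S-polynomial of the final basis reduces to 0, so we have a Gröbner basis.
Inter-reduce: drop elements whose leading term is divisible by another's, tail-reduce, and make monic.
Reduced Gröbner basis: {b^{2} + \tfrac{9}{4}bc - \tfrac{9}{4}c^{2} + \tfrac{21}{4}b + \tfrac{27}{8}c - \tfrac{9}{8}, a + \tfrac{4}{3}b - c + 2}.

Buchberger on the second generating set:
h_1 = -9a^{2} + 45ac + 6a - 28b - 6c + 55, LT = a^{2}.
h_2 = 3a + 4b - 3c + 6, LT = a.

S(h_1,h_2): lcm = a^{2}. S = -\tfrac{4}{3}ab - 4ac - \tfrac{8}{3}a + \tfrac{28}{9}b + \tfrac{2}{3}c - \tfrac{55}{9}.
  leading term ab: subtract (-\tfrac{4}{9}b)·h_2 from -\tfrac{4}{3}ab - 4ac - \tfrac{8}{3}a + \tfrac{28}{9}b + \tfrac{2}{3}c - \tfrac{55}{9} → -4ac + \tfrac{16}{9}b^{2} - \tfrac{4}{3}bc - \tfrac{8}{3}a + \tfrac{52}{9}b + \tfrac{2}{3}c - \tfrac{55}{9}
  leading term ac: subtract (-\tfrac{4}{3}c)·h_2 from -4ac + \tfrac{16}{9}b^{2} - \tfrac{4}{3}bc - \tfrac{8}{3}a + \tfrac{52}{9}b + \tfrac{2}{3}c - \tfrac{55}{9} → \tfrac{16}{9}b^{2} + 4bc - 4c^{2} - \tfrac{8}{3}a + \tfrac{52}{9}b + \tfrac{26}{3}c - \tfrac{55}{9}
  leading term b^{2}: no divisor's leading term divides it; move \tfrac{16}{9}b^{2} to the remainder.
  leading term bc: no divisor's leading term divides it; move 4bc to the remainder.
  leading term c^{2}: no divisor's leading term divides it; move -4c^{2} to the remainder.
  leading term a: subtract (-\tfrac{8}{9})·h_2 from -\tfrac{8}{3}a + \tfrac{52}{9}b + \tfrac{26}{3}c - \tfrac{55}{9} → \tfrac{28}{3}b + 6c - \tfrac{7}{9}
  leading term b: no divisor's leading term divides it; move \tfrac{28}{3}b to the remainder.
  leading term c: no divisor's leading term divides it; move 6c to the remainder.
  leading term 1: no divisor's leading term divides it; move -\tfrac{7}{9} to the remainder.
  remainder \tfrac{16}{9}b^{2} + 4bc - 4c^{2} + \tfrac{28}{3}b + 6c - \tfrac{7}{9} ≠ 0; add k_3 = \tfrac{16}{9}b^{2} + 4bc - 4c^{2} + \tfrac{28}{3}b + 6c - \tfrac{7}{9} to the basis.

S(h_1,k_3): leading monomials are coprime, so the S-polynomial reduces to 0 (Buchberger's first criterion).
S(h_2,k_3): leading monomials are coprime, so the S-polynomial reduces to 0 (Buchberger's first criterion).
Every S-polynomial of the final basis reduces to 0, so we have a Gröbner basis.
Inter-reduce: drop elements whose leading term is divisible by another's, tail-reduce, and make monic.
Reduced Gröbner basis: {b^{2} + \tfrac{9}{4}bc - \tfrac{9}{4}c^{2} + \tfrac{21}{4}b + \tfrac{27}{8}c - \tfrac{7}{16}, a + \tfrac{4}{3}b - c + 2}.

The bases are distinct; the ideals are different.

No, the ideals differ.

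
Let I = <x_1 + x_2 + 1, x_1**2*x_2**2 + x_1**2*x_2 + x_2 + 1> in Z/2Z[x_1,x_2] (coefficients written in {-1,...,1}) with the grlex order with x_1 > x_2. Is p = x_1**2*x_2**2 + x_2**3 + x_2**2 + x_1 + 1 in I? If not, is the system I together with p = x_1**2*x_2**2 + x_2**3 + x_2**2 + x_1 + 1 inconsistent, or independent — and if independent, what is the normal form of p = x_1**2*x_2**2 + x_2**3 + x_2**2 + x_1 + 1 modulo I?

First compute the reduced Gröbner basis of I by Buchberger's algorithm.
f_1 = x_1 + x_2 + 1, LT = x_1.
f_2 = x_1**2*x_2**2 + x_1**2*x_2 + x_2 + 1, LT = x_1**2*x_2**2.

S(f_1,f_2): lcm = x_1**2*x_2**2. S = x_1*x_2**3 + x_1**2*x_2 + x_1*x_2**2 + x_2 + 1.
  leading term x_1*x_2**3: subtract (x_2**3)·f_1 from x_1*x_2**3 + x_1**2*x_2 + x_1*x_2**2 + x_2 + 1 → x_2**4 + x_1**2*x_2 + x_1*x_2**2 + x_2**3 + x_2 + 1
  leading term x_2**4: no divisor's leading term divides it; move x_2**4 to the remainder.
  leading term x_1**2*x_2: subtract (x_1*x_2)·f_1 from x_1**2*x_2 + x_1*x_2**2 + x_2**3 + x_2 + 1 → x_2**3 + x_1*x_2 + x_2 + 1
  leading term x_2**3: no divisor's leading term divides it; move x_2**3 to the remainder.
  leading term x_1*x_2: subtract (x_2)·f_1 from x_1*x_2 + x_2 + 1 → x_2**2 + 1
  leading term x_2**2: no divisor's leading term divides it; move x_2**2 to the remainder.
  leading term 1: no divisor's leading term divides it; move 1 to the remainder.
  remainder x_2**4 + x_2**3 + x_2**2 + 1 ≠ 0; add h_3 = x_2**4 + x_2**3 + x_2**2 + 1 to the basis.

S(f_1,h_3): leading monomials are coprime, so the S-polynomial reduces to 0 (Buchberger's first criterion).
S(f_2,h_3): lcm = x_1**2*x_2**4. S = x_1**2*x_2**2 + x_2**3 + x_1**2 + x_2**2.
  leading term x_1**2*x_2**2: subtract (x_1*x_2**2)·f_1 from x_1**2*x_2**2 + x_2**3 + x_1**2 + x_2**2 → x_1*x_2**3 + x_1*x_2**2 + x_2**3 + x_1**2 + x_2**2
  leading term x_1*x_2**3: subtract (x_2**3)·f_1 from x_1*x_2**3 + x_1*x_2**2 + x_2**3 + x_1**2 + x_2**2 → x_2**4 + x_1*x_2**2 + x_1**2 + x_2**2
  leading term x_2**4: subtract (1)·h_3 from x_2**4 + x_1*x_2**2 + x_1**2 + x_2**2 → x_1*x_2**2 + x_2**3 + x_1**2 + 1
  leading term x_1*x_2**2: subtract (x_2**2)·f_1 from x_1*x_2**2 + x_2**3 + x_1**2 + 1 → x_1**2 + x_2**2 + 1
  leading term x_1**2: subtract (x_1)·f_1 from x_1**2 + x_2**2 + 1 → x_1*x_2 + x_2**2 + x_1 + 1
  leading term x_1*x_2: subtract (x_2)·f_1 from x_1*x_2 + x_2**2 + x_1 + 1 → x_1 + x_2 + 1
  leading term x_1: subtract (1)·f_1 from x_1 + x_2 + 1 → 0
  remainder 0.

Every S-polynomial of the final basis reduces to 0, so we have a Gröbner basis.
Inter-reduce: drop elements whose leading term is divisible by another's, tail-reduce, and make monic.
Reduced Gröbner basis: {x_2**4 + x_2**3 + x_2**2 + 1, x_1 + x_2 + 1}.
Label its elements g_1 = x_2**4 + x_2**3 + x_2**2 + 1, g_2 = x_1 + x_2 + 1.

Reduce p = x_1**2*x_2**2 + x_2**3 + x_2**2 + x_1 + 1 modulo G:
  leading term x_1**2*x_2**2: subtract (x_1*x_2**2)·g_2 from x_1**2*x_2**2 + x_2**3 + x_2**2 + x_1 + 1 → x_1*x_2**3 + x_1*x_2**2 + x_2**3 + x_2**2 + x_1 + 1
  leading term x_1*x_2**3: subtract (x_2**3)·g_2 from x_1*x_2**3 + x_1*x_2**2 + x_2**3 + x_2**2 + x_1 + 1 → x_2**4 + x_1*x_2**2 + x_2**2 + x_1 + 1
  leading term x_2**4: subtract (1)·g_1 from x_2**4 + x_1*x_2**2 + x_2**2 + x_1 + 1 → x_1*x_2**2 + x_2**3 + x_1
  leading term x_1*x_2**2: subtract (x_2**2)·g_2 from x_1*x_2**2 + x_2**3 + x_1 → x_2**2 + x_1
  leading term x_2**2: no divisor's leading term divides it; move x_2**2 to the remainder.
  leading term x_1: subtract (1)·g_2 from x_1 → x_2 + 1
  leading term x_2: no divisor's leading term divides it; move x_2 to the remainder.
  leading term 1: no divisor's leading term divides it; move 1 to the remainder.
  normal form = x_2**2 + x_2 + 1.
The normal form is nonzero, so p ∉ I. Since p minus its normal form lies in I, I + (p) = I + (r) where r = x_2**2 + x_2 + 1; decide whether this ideal is the whole ring.
Run Buchberger on G together with r (pairs among the g_i already reduce to 0 since G is a Gröbner basis):
g_1 = x_2**4 + x_2**3 + x_2**2 + 1, LT = x_2**4.
g_2 = x_1 + x_2 + 1, LT = x_1.
r = x_2**2 + x_2 + 1, LT = x_2**2.

S(g_1,g_2): leading monomials are coprime, so the S-polynomial reduces to 0 (Buchberger's first criterion).
S(g_1,r): lcm = x_2**4. S = 1.
  leading term 1: no divisor's leading term divides it; move 1 to the remainder.
  remainder 1 ≠ 0; add m_4 = 1 to the basis.

S(g_2,r): leading monomials are coprime, so the S-polynomial reduces to 0 (Buchberger's first criterion).
S(g_1,m_4): leading monomials are coprime, so the S-polynomial reduces to 0 (Buchberger's first criterion).
S(g_2,m_4): leading monomials are coprime, so the S-polynomial reduces to 0 (Buchberger's first criterion).
S(r,m_4): leading monomials are coprime, so the S-polynomial reduces to 0 (Buchberger's first criterion).
Every S-polynomial of the final basis reduces to 0, so we have a Gröbner basis.
Inter-reduce: drop elements whose leading term is divisible by another's, tail-reduce, and make monic.
Reduced Gröbner basis: {1}.
The reduced Gröbner basis of I + (p) is {1}: the ideal is the whole ring, so the enlarged system has no common solution — adjoining p is inconsistent.

Adjoining x_1**2*x_2**2 + x_2**3 + x_2**2 + x_1 + 1 makes the ideal the whole ring: the system is inconsistent.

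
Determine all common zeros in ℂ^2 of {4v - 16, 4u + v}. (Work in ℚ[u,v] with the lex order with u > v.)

{(-1, 4)}

Compute a lex Gröbner basis by Buchberger's algorithm.
f_1 = 4v - 16, LT = v.
f_2 = 4u + v, LT = u.

The S-polynomials (S(f_1,f_2)) all reduce to 0 modulo the current basis, so we have a Gröbner basis.
Inter-reduce: drop elements whose leading term is divisible by another's, tail-reduce, and make monic.
Reduced Gröbner basis: {u + 1, v - 4}.

Elimination: the polynomial v - 4 lies in the elimination ideal for v, so v ∈ {4}. For each such v, the remaining basis elements (now univariate) give the rest of the solution.
  v = 4: the earlier basis element becomes u + 1 = 0, giving u = -1 — point (-1, 4).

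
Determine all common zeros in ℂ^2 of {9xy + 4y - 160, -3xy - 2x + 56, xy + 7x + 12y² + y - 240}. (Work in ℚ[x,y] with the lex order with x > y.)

Compute a lex Gröbner basis by Buchberger's algorithm.
f_1 = 9xy + 4y - 160, LT = xy.
f_2 = -3xy - 2x + 56, LT = xy.
f_3 = xy + 7x + 12y² + y - 240, LT = xy.

S(f_1,f_2): lcm = xy. S = -⅔x + 4/9y + 8/9.
  leading term x: no divisor's leading term divides it; move -⅔x to the remainder.
  leading term y: no divisor's leading term divides it; move 4/9y to the remainder.
  leading term 1: no divisor's leading term divides it; move 8/9 to the remainder.
  remainder -⅔x + 4/9y + 8/9 ≠ 0; add h_4 = -⅔x + 4/9y + 8/9 to the basis.

S(f_1,f_3): lcm = xy. S = -7x - 12y² - 5/9y + 2000/9.
  leading term x: subtract (21/2)·h_4 from -7x - 12y² - 5/9y + 2000/9 → -12y² - 47/9y + 1916/9
  leading term y²: no divisor's leading term divides it; move -12y² to the remainder.
  leading term y: no divisor's leading term divides it; move -47/9y to the remainder.
  leading term 1: no divisor's leading term divides it; move 1916/9 to the remainder.
  remainder -12y² - 47/9y + 1916/9 ≠ 0; add h_5 = -12y² - 47/9y + 1916/9 to the basis.

S(f_1,h_4): lcm = xy. S = ⅔y² + 16/9y - 160/9.
  leading term y²: subtract (-1/18)·h_5 from ⅔y² + 16/9y - 160/9 → 241/162y - 482/81
  leading term y: no divisor's leading term divides it; move 241/162y to the remainder.
  leading term 1: no divisor's leading term divides it; move -482/81 to the remainder.
  remainder 241/162y - 482/81 ≠ 0; add h_6 = 241/162y - 482/81 to the basis.

The other S-polynomials (S(f_2,f_3), S(f_2,h_4), S(f_3,h_4), S(f_1,h_5), S(f_2,h_5), S(f_3,h_5), S(h_4,h_5), S(f_1,h_6), S(f_2,h_6), S(f_3,h_6), S(h_4,h_6), S(h_5,h_6)) all reduce to 0 modulo the current basis, so we have a Gröbner basis.
Inter-reduce: drop elements whose leading term is divisible by another's, tail-reduce, and make monic.
Reduced Gröbner basis: {x - 4, y - 4}.

Elimination: the polynomial y - 4 lies in the elimination ideal for y, so y ∈ {4}. For each such y, the remaining basis elements (now univariate) give the rest of the solution.
  y = 4: the earlier basis element becomes x - 4 = 0, giving x = 4 — point (4, 4).

{(4, 4)}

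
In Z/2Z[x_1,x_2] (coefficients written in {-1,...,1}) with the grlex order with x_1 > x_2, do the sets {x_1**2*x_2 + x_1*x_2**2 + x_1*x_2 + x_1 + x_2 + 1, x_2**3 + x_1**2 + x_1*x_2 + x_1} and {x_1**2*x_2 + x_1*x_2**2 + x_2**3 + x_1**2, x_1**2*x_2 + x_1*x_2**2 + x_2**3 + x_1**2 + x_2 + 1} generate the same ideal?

Two ideals are equal iff their reduced Gröbner bases coincide (the reduced basis is unique for a fixed ordering).
Buchberger on the first generating set:
f_1 = x_1**2*x_2 + x_1*x_2**2 + x_1*x_2 + x_1 + x_2 + 1, LT = x_1**2*x_2.
f_2 = x_2**3 + x_1**2 + x_1*x_2 + x_1, LT = x_2**3.

S(f_1,f_2): lcm = x_1**2*x_2**3. S = x_1*x_2**4 + x_1**4 + x_1**3*x_2 + x_1*x_2**3 + x_1**3 + x_1*x_2**2 + x_2**3 + x_2**2.
  reduce S modulo (f_1, f_2):
  remainder x_1**4 + x_1**3 + x_1*x_2**2 + x_1**2 + x_1*x_2 + 1 ≠ 0; add g_3 = x_1**4 + x_1**3 + x_1*x_2**2 + x_1**2 + x_1*x_2 + 1 to the basis.

The other S-polynomials (S(f_1,g_3), S(f_2,g_3)) all reduce to 0 modulo the current basis, so we have a Gröbner basis.
Inter-reduce: drop elements whose leading term is divisible by another's, tail-reduce, and make monic.
Reduced Gröbner basis: {x_1**4 + x_1**3 + x_1*x_2**2 + x_1**2 + x_1*x_2 + 1, x_1**2*x_2 + x_1*x_2**2 + x_1*x_2 + x_1 + x_2 + 1, x_2**3 + x_1**2 + x_1*x_2 + x_1}.

Buchberger on the second generating set:
h_1 = x_1**2*x_2 + x_1*x_2**2 + x_2**3 + x_1**2, LT = x_1**2*x_2.
h_2 = x_1**2*x_2 + x_1*x_2**2 + x_2**3 + x_1**2 + x_2 + 1, LT = x_1**2*x_2.

S(h_1,h_2): lcm = x_1**2*x_2. S = x_2 + 1.
  reduce S modulo (h_1, h_2):
  remainder x_2 + 1 ≠ 0; add k_3 = x_2 + 1 to the basis.

S(h_1,k_3): lcm = x_1**2*x_2. S = x_1*x_2**2 + x_2**3.
  reduce S modulo (h_1, h_2, k_3):
  remainder x_1 + 1 ≠ 0; add k_4 = x_1 + 1 to the basis.

The other S-polynomials (S(h_2,k_3), S(h_1,k_4), S(h_2,k_4), S(k_3,k_4)) all reduce to 0 modulo the current basis, so we have a Gröbner basis.
Inter-reduce: drop elements whose leading term is divisible by another's, tail-reduce, and make monic.
Reduced Gröbner basis: {x_1 + 1, x_2 + 1}.

These differ, so the ideals are not equal.

No, the ideals differ.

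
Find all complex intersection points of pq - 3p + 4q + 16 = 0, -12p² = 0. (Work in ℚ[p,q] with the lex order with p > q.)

{(0, -4)}

Compute a lex Gröbner basis by Buchberger's algorithm.
f_1 = pq - 3p + 4q + 16, LT = pq.
f_2 = -12p², LT = p².

S(f_1,f_2): lcm = p²q. S = -3p² + 4pq + 16p.
  reduce S modulo (f_1, f_2):
  remainder 28p - 16q - 64 ≠ 0; add h_3 = 28p - 16q - 64 to the basis.

S(f_1,h_3): lcm = pq. S = -3p + 4/7q² + 44/7q + 16.
  reduce S modulo (f_1, f_2, h_3):
  remainder 4/7q² + 32/7q + 64/7 ≠ 0; add h_4 = 4/7q² + 32/7q + 64/7 to the basis.

The other S-polynomials (S(f_2,h_3), S(f_1,h_4), S(f_2,h_4), S(h_3,h_4)) all reduce to 0 modulo the current basis, so we have a Gröbner basis.
Inter-reduce: drop elements whose leading term is divisible by another's, tail-reduce, and make monic.
Reduced Gröbner basis: {p - 4/7q - 16/7, q² + 8q + 16}.

From the last basis element, q² + 8q + 16 = 0, so q takes values in {-4}. Each choice, substituted upward through the basis, yields the corresponding point(s) of the solution set.
  q = -4: the earlier basis element becomes p = 0, giving p = 0 — point (0, -4).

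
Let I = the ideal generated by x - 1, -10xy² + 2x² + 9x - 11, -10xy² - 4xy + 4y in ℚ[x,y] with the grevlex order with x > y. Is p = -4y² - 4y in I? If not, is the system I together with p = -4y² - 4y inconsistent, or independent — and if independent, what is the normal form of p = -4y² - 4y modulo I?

-4y² - 4y is independent of I; its normal form modulo I is -4y.

First compute the reduced Gröbner basis of I by Buchberger's algorithm.
f_1 = x - 1, LT = x.
f_2 = -10xy² + 2x² + 9x - 11, LT = xy².
f_3 = -10xy² - 4xy + 4y, LT = xy².

S(f_1,f_2): lcm = xy². S = ⅕x² - y² + 9/10x - 11/10.
  reduce S modulo (f_1, f_2, f_3):
  remainder -y² ≠ 0; add h_4 = -y² to the basis.

The other S-polynomials (S(f_1,f_3), S(f_2,f_3), S(f_1,h_4), S(f_2,h_4), S(f_3,h_4)) all reduce to 0 modulo the current basis, so we have a Gröbner basis.
Inter-reduce: drop elements whose leading term is divisible by another's, tail-reduce, and make monic.
Reduced Gröbner basis: {y², x - 1}.
Label its elements g_1 = y², g_2 = x - 1.

Reduce p = -4y² - 4y modulo G:
  leading term y²: subtract (-4)·g_1 from -4y² - 4y → -4y
  leading term y: no divisor's leading term divides it; move -4y to the remainder.
  normal form = -4y.
The normal form is nonzero, so p ∉ I. Since p minus its normal form lies in I, I + (p) = I + (r) where r = -4y; decide whether this ideal is the whole ring.
Run Buchberger on G together with r (pairs among the g_i already reduce to 0 since G is a Gröbner basis):
g_1 = y², LT = y².
g_2 = x - 1, LT = x.
r = -4y, LT = y.

The S-polynomials (S(g_1,g_2), S(g_1,r), S(g_2,r)) all reduce to 0 modulo the current basis, so we have a Gröbner basis.
Inter-reduce: drop elements whose leading term is divisible by another's, tail-reduce, and make monic.
Reduced Gröbner basis: {x - 1, y}.
The reduced Gröbner basis of I + (p) is {x - 1, y} ≠ {1}, a proper ideal, so the enlarged system stays consistent: p is independent of I, with normal form -4y.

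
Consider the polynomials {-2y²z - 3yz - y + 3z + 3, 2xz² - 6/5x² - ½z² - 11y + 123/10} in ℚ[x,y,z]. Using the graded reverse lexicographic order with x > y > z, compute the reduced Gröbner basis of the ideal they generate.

G = {x²y² + 3/2x²y + 55/6y³ + ⅚xyz - 3/2x² + 7/2y² - 5/2xz - 5/24yz - 233/8y + ⅝z + 123/8, y²z + 3/2yz + ½y - 3/2z - 3/2, xz² - ⅗x² - ¼z² - 11/2y + 123/20}

f_1 = -2y²z - 3yz - y + 3z + 3, LT = y²z.
f_2 = 2xz² - 6/5x² - ½z² - 11y + 123/10, LT = xz².

S(f_1,f_2): lcm = xy²z². S = ⅗x²y² + 3/2xyz² + ¼y²z² + 11/2y³ + ½xyz - 3/2xz² - 123/20y² - 3/2xz.
  leading term x²y²: no divisor's leading term divides it; move ⅗x²y² to the remainder.
  leading term xyz²: subtract (¾y)·f_2 from 3/2xyz² + ¼y²z² + 11/2y³ + ½xyz - 3/2xz² - 123/20y² - 3/2xz → ¼y²z² + 9/10x²y + 11/2y³ + ½xyz - 3/2xz² + ⅜yz² + 21/10y² - 3/2xz - 369/40y
  leading term y²z²: subtract (-⅛z)·f_1 from ¼y²z² + 9/10x²y + 11/2y³ + ½xyz - 3/2xz² + ⅜yz² + 21/10y² - 3/2xz - 369/40y → 9/10x²y + 11/2y³ + ½xyz - 3/2xz² + 21/10y² - 3/2xz - ⅛yz + ⅜z² - 369/40y + ⅜z
  leading term x²y: no divisor's leading term divides it; move 9/10x²y to the remainder.
  leading term y³: no divisor's leading term divides it; move 11/2y³ to the remainder.
  leading term xyz: no divisor's leading term divides it; move ½xyz to the remainder.
  leading term xz²: subtract (-¾)·f_2 from -3/2xz² + 21/10y² - 3/2xz - ⅛yz + ⅜z² - 369/40y + ⅜z → -9/10x² + 21/10y² - 3/2xz - ⅛yz - 699/40y + ⅜z + 369/40
  leading term x²: no divisor's leading term divides it; move -9/10x² to the remainder.
  leading term y²: no divisor's leading term divides it; move 21/10y² to the remainder.
  leading term xz: no divisor's leading term divides it; move -3/2xz to the remainder.
  leading term yz: no divisor's leading term divides it; move -⅛yz to the remainder.
  leading term y: no divisor's leading term divides it; move -699/40y to the remainder.
  leading term z: no divisor's leading term divides it; move ⅜z to the remainder.
  leading term 1: no divisor's leading term divides it; move 369/40 to the remainder.
  remainder ⅗x²y² + 9/10x²y + 11/2y³ + ½xyz - 9/10x² + 21/10y² - 3/2xz - ⅛yz - 699/40y + ⅜z + 369/40 ≠ 0; add g_3 = ⅗x²y² + 9/10x²y + 11/2y³ + ½xyz - 9/10x² + 21/10y² - 3/2xz - ⅛yz - 699/40y + ⅜z + 369/40 to the basis.

The other S-polynomials (S(f_1,g_3), S(f_2,g_3)) all reduce to 0 modulo the current basis, so we have a Gröbner basis.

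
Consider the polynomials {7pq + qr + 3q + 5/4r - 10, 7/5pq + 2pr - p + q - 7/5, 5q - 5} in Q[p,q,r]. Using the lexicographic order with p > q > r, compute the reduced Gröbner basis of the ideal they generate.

G = {p + 9/28r - 1, q - 1, r^2 - 131/45r}

f_1 = 7pq + qr + 3q + 5/4r - 10, LT = pq.
f_2 = 7/5pq + 2pr - p + q - 7/5, LT = pq.
f_3 = 5q - 5, LT = q.

S(f_1,f_2): lcm = pq. S = -10/7pr + 5/7p + 1/7qr - 2/7q + 5/28r - 3/7.
  leading term pr: no divisor's leading term divides it; move -10/7pr to the remainder.
  leading term p: no divisor's leading term divides it; move 5/7p to the remainder.
  leading term qr: subtract (1/35r)·f_3 from 1/7qr - 2/7q + 5/28r - 3/7 → -2/7q + 9/28r - 3/7
  leading term q: subtract (-2/35)·f_3 from -2/7q + 9/28r - 3/7 → 9/28r - 5/7
  leading term r: no divisor's leading term divides it; move 9/28r to the remainder.
  leading term 1: no divisor's leading term divides it; move -5/7 to the remainder.
  remainder -10/7pr + 5/7p + 9/28r - 5/7 ≠ 0; add g_4 = -10/7pr + 5/7p + 9/28r - 5/7 to the basis.

S(f_1,f_3): lcm = pq. S = p + 1/7qr + 3/7q + 5/28r - 10/7.
  leading term p: no divisor's leading term divides it; move p to the remainder.
  leading term qr: subtract (1/35r)·f_3 from 1/7qr + 3/7q + 5/28r - 10/7 → 3/7q + 9/28r - 10/7
  leading term q: subtract (3/35)·f_3 from 3/7q + 9/28r - 10/7 → 9/28r - 1
  leading term r: no divisor's leading term divides it; move 9/28r to the remainder.
  leading term 1: no divisor's leading term divides it; move -1 to the remainder.
  remainder p + 9/28r - 1 ≠ 0; add g_5 = p + 9/28r - 1 to the basis.

S(f_1,g_4): lcm = pqr. S = 1/2pq + 1/7qr^2 + 183/280qr - 1/2q + 5/28r^2 - 10/7r.
  leading term pq: subtract (1/14)·f_1 from 1/2pq + 1/7qr^2 + 183/280qr - 1/2q + 5/28r^2 - 10/7r → 1/7qr^2 + 163/280qr - 5/7q + 5/28r^2 - 85/56r + 5/7
  leading term qr^2: subtract (1/35r^2)·f_3 from 1/7qr^2 + 163/280qr - 5/7q + 5/28r^2 - 85/56r + 5/7 → 163/280qr - 5/7q + 9/28r^2 - 85/56r + 5/7
  leading term qr: subtract (163/1400r)·f_3 from 163/280qr - 5/7q + 9/28r^2 - 85/56r + 5/7 → -5/7q + 9/28r^2 - 131/140r + 5/7
  leading term q: subtract (-1/7)·f_3 from -5/7q + 9/28r^2 - 131/140r + 5/7 → 9/28r^2 - 131/140r
  leading term r^2: no divisor's leading term divides it; move 9/28r^2 to the remainder.
  leading term r: no divisor's leading term divides it; move -131/140r to the remainder.
  remainder 9/28r^2 - 131/140r ≠ 0; add g_6 = 9/28r^2 - 131/140r to the basis.

The other S-polynomials (S(f_2,f_3), S(f_2,g_4), S(f_3,g_4), S(f_1,g_5), S(f_2,g_5), S(f_3,g_5), S(g_4,g_5), S(f_1,g_6), S(f_2,g_6), S(f_3,g_6), S(g_4,g_6), S(g_5,g_6)) all reduce to 0 modulo the current basis, so we have a Gröbner basis.
Inter-reduce: drop elements whose leading term is divisible by another's, tail-reduce, and make monic.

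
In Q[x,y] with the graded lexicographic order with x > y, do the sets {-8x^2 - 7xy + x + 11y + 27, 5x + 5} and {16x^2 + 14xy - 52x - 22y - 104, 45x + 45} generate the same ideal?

Since reduced Gröbner bases are canonical representatives of ideals under a given ordering, it suffices to compute and compare them.
Buchberger on the first generating set:
f_1 = -8x^2 - 7xy + x + 11y + 27, LT = x^2.
f_2 = 5x + 5, LT = x.

S(f_1,f_2): lcm = x^2. S = 7/8xy - 9/8x - 11/8y - 27/8.
  leading term xy: subtract (7/40y)·f_2 from 7/8xy - 9/8x - 11/8y - 27/8 → -9/8x - 9/4y - 27/8
  leading term x: subtract (-9/40)·f_2 from -9/8x - 9/4y - 27/8 → -9/4y - 9/4
  leading term y: no divisor's leading term divides it; move -9/4y to the remainder.
  leading term 1: no divisor's leading term divides it; move -9/4 to the remainder.
  remainder -9/4y - 9/4 ≠ 0; add g_3 = -9/4y - 9/4 to the basis.

The other S-polynomials (S(f_1,g_3), S(f_2,g_3)) all reduce to 0 modulo the current basis, so we have a Gröbner basis.
Inter-reduce: drop elements whose leading term is divisible by another's, tail-reduce, and make monic.
Reduced Gröbner basis: {x + 1, y + 1}.

Buchberger on the second generating set:
h_1 = 16x^2 + 14xy - 52x - 22y - 104, LT = x^2.
h_2 = 45x + 45, LT = x.

S(h_1,h_2): lcm = x^2. S = 7/8xy - 17/4x - 11/8y - 13/2.
  leading term xy: subtract (7/360y)·h_2 from 7/8xy - 17/4x - 11/8y - 13/2 → -17/4x - 9/4y - 13/2
  leading term x: subtract (-17/180)·h_2 from -17/4x - 9/4y - 13/2 → -9/4y - 9/4
  leading term y: no divisor's leading term divides it; move -9/4y to the remainder.
  leading term 1: no divisor's leading term divides it; move -9/4 to the remainder.
  remainder -9/4y - 9/4 ≠ 0; add k_3 = -9/4y - 9/4 to the basis.

The other S-polynomials (S(h_1,k_3), S(h_2,k_3)) all reduce to 0 modulo the current basis, so we have a Gröbner basis.
Inter-reduce: drop elements whose leading term is divisible by another's, tail-reduce, and make monic.
Reduced Gröbner basis: {x + 1, y + 1}.

The two bases agree; hence the ideals are identical.

Yes, the ideals are equal.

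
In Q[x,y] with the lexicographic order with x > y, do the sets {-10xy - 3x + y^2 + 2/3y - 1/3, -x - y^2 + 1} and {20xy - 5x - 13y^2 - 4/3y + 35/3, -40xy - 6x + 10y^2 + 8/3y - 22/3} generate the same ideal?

Yes, the ideals are equal.

For a fixed monomial order, each ideal has a unique reduced Gröbner basis; comparing bases decides equality.
Buchberger on the first generating set:
f_1 = -10xy - 3x + y^2 + 2/3y - 1/3, LT = xy.
f_2 = -x - y^2 + 1, LT = x.

S(f_1,f_2): lcm = xy. S = 3/10x - y^3 - 1/10y^2 + 14/15y + 1/30.
  leading term x: subtract (-3/10)·f_2 from 3/10x - y^3 - 1/10y^2 + 14/15y + 1/30 → -y^3 - 2/5y^2 + 14/15y + 1/3
  leading term y^3: no divisor's leading term divides it; move -y^3 to the remainder.
  leading term y^2: no divisor's leading term divides it; move -2/5y^2 to the remainder.
  leading term y: no divisor's leading term divides it; move 14/15y to the remainder.
  leading term 1: no divisor's leading term divides it; move 1/3 to the remainder.
  remainder -y^3 - 2/5y^2 + 14/15y + 1/3 ≠ 0; add g_3 = -y^3 - 2/5y^2 + 14/15y + 1/3 to the basis.

The other S-polynomials (S(f_1,g_3), S(f_2,g_3)) all reduce to 0 modulo the current basis, so we have a Gröbner basis.
Inter-reduce: drop elements whose leading term is divisible by another's, tail-reduce, and make monic.
Reduced Gröbner basis: {x + y^2 - 1, y^3 + 2/5y^2 - 14/15y - 1/3}.

Buchberger on the second generating set:
h_1 = 20xy - 5x - 13y^2 - 4/3y + 35/3, LT = xy.
h_2 = -40xy - 6x + 10y^2 + 8/3y - 22/3, LT = xy.

S(h_1,h_2): lcm = xy. S = -2/5x - 2/5y^2 + 2/5.
  leading term x: no divisor's leading term divides it; move -2/5x to the remainder.
  leading term y^2: no divisor's leading term divides it; move -2/5y^2 to the remainder.
  leading term 1: no divisor's leading term divides it; move 2/5 to the remainder.
  remainder -2/5x - 2/5y^2 + 2/5 ≠ 0; add k_3 = -2/5x - 2/5y^2 + 2/5 to the basis.

S(h_1,k_3): lcm = xy. S = -1/4x - y^3 - 13/20y^2 + 14/15y + 7/12.
  leading term x: subtract (5/8)·k_3 from -1/4x - y^3 - 13/20y^2 + 14/15y + 7/12 → -y^3 - 2/5y^2 + 14/15y + 1/3
  leading term y^3: no divisor's leading term divides it; move -y^3 to the remainder.
  leading term y^2: no divisor's leading term divides it; move -2/5y^2 to the remainder.
  leading term y: no divisor's leading term divides it; move 14/15y to the remainder.
  leading term 1: no divisor's leading term divides it; move 1/3 to the remainder.
  remainder -y^3 - 2/5y^2 + 14/15y + 1/3 ≠ 0; add k_4 = -y^3 - 2/5y^2 + 14/15y + 1/3 to the basis.

The other S-polynomials (S(h_2,k_3), S(h_1,k_4), S(h_2,k_4), S(k_3,k_4)) all reduce to 0 modulo the current basis, so we have a Gröbner basis.
Inter-reduce: drop elements whose leading term is divisible by another's, tail-reduce, and make monic.
Reduced Gröbner basis: {x + y^2 - 1, y^3 + 2/5y^2 - 14/15y - 1/3}.

These coincide, so the ideals are equal.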